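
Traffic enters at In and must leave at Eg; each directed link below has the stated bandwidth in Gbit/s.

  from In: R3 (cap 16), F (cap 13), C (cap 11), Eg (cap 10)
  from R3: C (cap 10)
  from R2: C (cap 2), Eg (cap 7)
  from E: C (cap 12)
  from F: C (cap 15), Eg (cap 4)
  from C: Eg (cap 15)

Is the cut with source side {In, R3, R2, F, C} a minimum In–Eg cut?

No — its capacity is 36, but the minimum cut has capacity 29.

Given cut capacity: 10 + 7 + 4 + 15 = 36.
Augment In→Eg: bottleneck 10, flow now 10.
Augment In→F→Eg: bottleneck 4, flow now 14.
Augment In→C→Eg: bottleneck 11, flow now 25.
Augment In→R3→C→Eg: bottleneck 4, flow now 29.
No augmenting path remains; maximum flow = 29.
In the residual graph, reachable from In: {In, R3, F, C}.
Min-cut edges: In→Eg (10), F→Eg (4), C→Eg (15); capacity 10 + 4 + 15 = 29.
Cut capacity 36 exceeds the max flow 29, so it is not minimum.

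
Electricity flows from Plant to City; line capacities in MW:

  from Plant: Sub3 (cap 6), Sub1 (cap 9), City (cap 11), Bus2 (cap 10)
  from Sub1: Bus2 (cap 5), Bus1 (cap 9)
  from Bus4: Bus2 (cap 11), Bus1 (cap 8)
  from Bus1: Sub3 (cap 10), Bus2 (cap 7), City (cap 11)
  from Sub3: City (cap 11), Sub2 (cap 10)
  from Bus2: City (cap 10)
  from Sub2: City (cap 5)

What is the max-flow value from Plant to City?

Augment Plant→City: bottleneck 11, flow now 11.
Augment Plant→Sub3→City: bottleneck 6, flow now 17.
Augment Plant→Bus2→City: bottleneck 10, flow now 27.
Augment Plant→Sub1→Bus1→City: bottleneck 9, flow now 36.
No augmenting path remains; maximum flow = 36.
In the residual graph, reachable from Plant: {Plant}.
Min-cut edges: Plant→Sub1 (9), Plant→Sub3 (6), Plant→Bus2 (10), Plant→City (11); capacity 9 + 6 + 10 + 11 = 36.
This cut is saturated, so no flow can exceed 36.

36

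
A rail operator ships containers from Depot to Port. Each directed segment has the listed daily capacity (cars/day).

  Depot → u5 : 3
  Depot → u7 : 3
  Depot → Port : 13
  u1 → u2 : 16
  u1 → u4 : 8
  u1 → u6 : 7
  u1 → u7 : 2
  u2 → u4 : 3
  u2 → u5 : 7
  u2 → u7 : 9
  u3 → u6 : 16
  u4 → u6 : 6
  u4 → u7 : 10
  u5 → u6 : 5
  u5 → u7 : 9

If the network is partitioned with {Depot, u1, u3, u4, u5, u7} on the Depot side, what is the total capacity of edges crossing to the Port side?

Edges leaving {Depot, u1, u3, u4, u5, u7}: Depot→Port (13), u1→u2 (16), u1→u6 (7), u3→u6 (16), u4→u6 (6), u5→u6 (5).
Cut capacity = 13 + 16 + 7 + 16 + 6 + 5 = 63.

63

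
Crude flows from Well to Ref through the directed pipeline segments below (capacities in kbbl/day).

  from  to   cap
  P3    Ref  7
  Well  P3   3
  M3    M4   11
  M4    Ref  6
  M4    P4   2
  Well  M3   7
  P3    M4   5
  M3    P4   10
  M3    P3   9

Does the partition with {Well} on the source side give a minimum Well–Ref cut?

Yes — it is a minimum cut (capacity 10).

Given cut capacity: 7 + 3 = 10.
Augment Well→P3→Ref: bottleneck 3, flow now 3.
Augment Well→M3→P3→Ref: bottleneck 4, flow now 7.
Augment Well→M3→M4→Ref: bottleneck 3, flow now 10.
No augmenting path remains; maximum flow = 10.
Cut capacity 10 equals the max flow, so it is a minimum cut.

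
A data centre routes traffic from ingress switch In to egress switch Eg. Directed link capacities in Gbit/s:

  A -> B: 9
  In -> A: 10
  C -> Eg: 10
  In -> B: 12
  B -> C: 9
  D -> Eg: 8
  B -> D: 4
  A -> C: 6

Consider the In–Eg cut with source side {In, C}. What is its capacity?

Edges leaving {In, C}: In→A (10), In→B (12), C→Eg (10).
Cut capacity = 10 + 12 + 10 = 32.

32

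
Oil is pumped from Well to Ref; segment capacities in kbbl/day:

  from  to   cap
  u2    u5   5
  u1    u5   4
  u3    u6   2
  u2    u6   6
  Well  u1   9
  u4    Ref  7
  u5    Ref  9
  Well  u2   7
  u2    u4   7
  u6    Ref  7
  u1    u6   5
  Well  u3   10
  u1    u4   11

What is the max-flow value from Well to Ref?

18

Augment Well→u1→u4→Ref: bottleneck 7, flow now 7.
Augment Well→u1→u5→Ref: bottleneck 2, flow now 9.
Augment Well→u2→u5→Ref: bottleneck 5, flow now 14.
Augment Well→u2→u6→Ref: bottleneck 2, flow now 16.
Augment Well→u3→u6→Ref: bottleneck 2, flow now 18.
No augmenting path remains; maximum flow = 18.
In the residual graph, reachable from Well: {Well, u3}.
Min-cut edges: Well→u1 (9), Well→u2 (7), u3→u6 (2); capacity 9 + 7 + 2 = 18.
This cut is saturated, so no flow can exceed 18.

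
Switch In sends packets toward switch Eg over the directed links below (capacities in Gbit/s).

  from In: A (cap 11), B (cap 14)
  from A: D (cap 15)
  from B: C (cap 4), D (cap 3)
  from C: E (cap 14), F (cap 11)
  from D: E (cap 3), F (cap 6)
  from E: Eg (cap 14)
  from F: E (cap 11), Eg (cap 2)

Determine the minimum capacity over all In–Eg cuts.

Augment In→A→D→E→Eg: bottleneck 3, flow now 3.
Augment In→A→D→F→Eg: bottleneck 2, flow now 5.
Augment In→B→C→E→Eg: bottleneck 4, flow now 9.
Augment In→A→D→F→E→Eg: bottleneck 4, flow now 13.
No augmenting path remains; maximum flow = 13.
By max-flow min-cut, the minimum cut capacity equals the max flow.
In the residual graph, reachable from In: {In, A, B, D}.
Min-cut edges: B→C (4), D→E (3), D→F (6); capacity 4 + 3 + 6 = 13.

13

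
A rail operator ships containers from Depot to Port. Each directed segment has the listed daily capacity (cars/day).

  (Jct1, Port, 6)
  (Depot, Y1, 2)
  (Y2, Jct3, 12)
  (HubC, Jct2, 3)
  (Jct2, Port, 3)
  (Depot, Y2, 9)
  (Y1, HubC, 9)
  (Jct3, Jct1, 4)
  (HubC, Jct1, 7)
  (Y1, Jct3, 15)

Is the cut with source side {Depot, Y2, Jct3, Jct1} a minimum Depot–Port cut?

Given cut capacity: 2 + 6 = 8.
Augment Depot→Y2→Jct3→Jct1→Port: bottleneck 4, flow now 4.
Augment Depot→Y1→HubC→Jct1→Port: bottleneck 2, flow now 6.
No augmenting path remains; maximum flow = 6.
In the residual graph, reachable from Depot: {Depot, Y2, Jct3}.
Min-cut edges: Depot→Y1 (2), Jct3→Jct1 (4); capacity 2 + 4 = 6.
Cut capacity 8 exceeds the max flow 6, so it is not minimum.

No — its capacity is 8, but the minimum cut has capacity 6.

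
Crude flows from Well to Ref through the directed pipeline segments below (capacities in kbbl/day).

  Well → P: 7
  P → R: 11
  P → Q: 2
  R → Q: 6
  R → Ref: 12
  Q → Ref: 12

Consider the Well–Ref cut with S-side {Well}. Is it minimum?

Given cut capacity: 7 = 7.
Augment Well→P→Q→Ref: bottleneck 2, flow now 2.
Augment Well→P→R→Ref: bottleneck 5, flow now 7.
No augmenting path remains; maximum flow = 7.
Cut capacity 7 equals the max flow, so it is a minimum cut.

Yes — it is a minimum cut (capacity 7).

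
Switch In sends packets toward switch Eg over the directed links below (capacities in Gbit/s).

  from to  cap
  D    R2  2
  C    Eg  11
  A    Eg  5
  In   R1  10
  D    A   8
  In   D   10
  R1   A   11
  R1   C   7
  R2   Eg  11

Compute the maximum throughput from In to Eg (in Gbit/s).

14

Augment In→D→A→Eg: bottleneck 5, flow now 5.
Augment In→D→R2→Eg: bottleneck 2, flow now 7.
Augment In→R1→C→Eg: bottleneck 7, flow now 14.
No augmenting path remains; maximum flow = 14.
In the residual graph, reachable from In: {In, D, R1, A}.
Min-cut edges: D→R2 (2), R1→C (7), A→Eg (5); capacity 2 + 7 + 5 = 14.
This cut is saturated, so no flow can exceed 14.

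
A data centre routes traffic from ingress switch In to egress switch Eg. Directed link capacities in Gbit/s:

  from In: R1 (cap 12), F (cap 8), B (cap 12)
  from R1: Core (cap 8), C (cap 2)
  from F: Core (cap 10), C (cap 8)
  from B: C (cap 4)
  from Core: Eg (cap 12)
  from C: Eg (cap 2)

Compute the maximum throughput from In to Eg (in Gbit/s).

14

Augment In→R1→Core→Eg: bottleneck 8, flow now 8.
Augment In→R1→C→Eg: bottleneck 2, flow now 10.
Augment In→F→Core→Eg: bottleneck 4, flow now 14.
No augmenting path remains; maximum flow = 14.
In the residual graph, reachable from In: {In, R1, F, B, Core, C}.
Min-cut edges: Core→Eg (12), C→Eg (2); capacity 12 + 2 = 14.
This cut is saturated, so no flow can exceed 14.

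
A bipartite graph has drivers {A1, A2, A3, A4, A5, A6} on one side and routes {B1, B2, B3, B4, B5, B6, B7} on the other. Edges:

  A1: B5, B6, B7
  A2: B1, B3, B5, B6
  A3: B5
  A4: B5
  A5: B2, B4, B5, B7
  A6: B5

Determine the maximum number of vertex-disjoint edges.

Unit-capacity flow: source→left, listed edges, right→sink; max matching = max flow.
Augmenting path A1→B5 (+1); matched 1.
Augmenting path A2→B1 (+1); matched 2.
Augmenting path A5→B2 (+1); matched 3.
Augmenting path A3→B5→A1→B6 (+1); matched 4.
No augmenting path remains; maximum matching = 4.
König certificate: {A1, A2, A5, B5} is a vertex cover of size 4 (every listed pair touches it), so no matching can be larger.

4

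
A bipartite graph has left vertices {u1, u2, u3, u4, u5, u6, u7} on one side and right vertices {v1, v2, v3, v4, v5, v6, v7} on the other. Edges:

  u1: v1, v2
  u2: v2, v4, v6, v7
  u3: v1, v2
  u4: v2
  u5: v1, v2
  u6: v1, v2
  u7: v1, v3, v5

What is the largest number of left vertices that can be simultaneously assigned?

Unit-capacity flow: source→left, listed edges, right→sink; max matching = max flow.
Augmenting path u1→v1 (+1); matched 1.
Augmenting path u2→v2 (+1); matched 2.
Augmenting path u7→v3 (+1); matched 3.
Augmenting path u3→v2→u2→v4 (+1); matched 4.
No augmenting path remains; maximum matching = 4.
König certificate: {u2, u7, v1, v2} is a vertex cover of size 4 (every listed pair touches it), so no matching can be larger.

4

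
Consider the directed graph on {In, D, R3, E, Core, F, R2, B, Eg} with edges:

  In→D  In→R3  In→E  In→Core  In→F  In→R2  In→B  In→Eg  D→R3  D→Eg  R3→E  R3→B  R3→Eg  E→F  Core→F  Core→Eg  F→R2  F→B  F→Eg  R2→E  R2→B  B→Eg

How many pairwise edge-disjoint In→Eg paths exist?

6

Assign every edge capacity 1; by Menger, the answer equals the max flow.
Path In→Eg (+1); total 1.
Path In→D→Eg (+1); total 2.
Path In→R3→Eg (+1); total 3.
Path In→Core→Eg (+1); total 4.
Path In→F→Eg (+1); total 5.
Path In→B→Eg (+1); total 6.
No residual In→Eg path; max flow = 6.
Certifying cut of size 6: {B→Eg, F→Eg, In→Core, In→D, In→Eg, In→R3}.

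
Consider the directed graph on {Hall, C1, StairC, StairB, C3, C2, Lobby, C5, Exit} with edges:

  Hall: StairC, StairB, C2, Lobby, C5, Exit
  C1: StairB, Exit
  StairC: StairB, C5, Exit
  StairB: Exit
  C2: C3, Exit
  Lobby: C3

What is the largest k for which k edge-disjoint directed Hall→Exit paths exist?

Assign every edge capacity 1; by Menger, the answer equals the max flow.
Path Hall→Exit (+1); total 1.
Path Hall→StairC→Exit (+1); total 2.
Path Hall→StairB→Exit (+1); total 3.
Path Hall→C2→Exit (+1); total 4.
No residual Hall→Exit path; max flow = 4.
Certifying cut of size 4: {Hall→C2, Hall→Exit, Hall→StairB, Hall→StairC}.

4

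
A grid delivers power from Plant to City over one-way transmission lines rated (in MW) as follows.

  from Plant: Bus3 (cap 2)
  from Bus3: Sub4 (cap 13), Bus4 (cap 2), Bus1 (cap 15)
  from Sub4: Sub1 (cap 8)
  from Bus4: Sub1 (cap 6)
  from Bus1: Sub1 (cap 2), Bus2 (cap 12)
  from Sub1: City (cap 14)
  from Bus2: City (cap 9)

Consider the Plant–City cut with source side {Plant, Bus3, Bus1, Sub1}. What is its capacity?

Edges leaving {Plant, Bus3, Bus1, Sub1}: Bus3→Sub4 (13), Bus3→Bus4 (2), Bus1→Bus2 (12), Sub1→City (14).
Cut capacity = 13 + 2 + 12 + 14 = 41.

41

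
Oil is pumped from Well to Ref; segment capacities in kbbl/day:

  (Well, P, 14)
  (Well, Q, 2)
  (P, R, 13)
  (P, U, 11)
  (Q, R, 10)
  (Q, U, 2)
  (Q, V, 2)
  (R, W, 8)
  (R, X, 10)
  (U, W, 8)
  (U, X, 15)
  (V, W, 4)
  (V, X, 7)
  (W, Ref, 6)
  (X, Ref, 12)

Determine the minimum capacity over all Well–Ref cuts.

16

Augment Well→P→R→W→Ref: bottleneck 6, flow now 6.
Augment Well→P→R→X→Ref: bottleneck 7, flow now 13.
Augment Well→P→U→X→Ref: bottleneck 1, flow now 14.
Augment Well→Q→R→X→Ref: bottleneck 2, flow now 16.
No augmenting path remains; maximum flow = 16.
By max-flow min-cut, the minimum cut capacity equals the max flow.
In the residual graph, reachable from Well: {Well}.
Min-cut edges: Well→P (14), Well→Q (2); capacity 14 + 2 = 16.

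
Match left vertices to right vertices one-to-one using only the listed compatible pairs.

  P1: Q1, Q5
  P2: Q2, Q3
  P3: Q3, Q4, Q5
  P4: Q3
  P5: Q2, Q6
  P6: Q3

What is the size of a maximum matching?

5

Unit-capacity flow: source→left, listed edges, right→sink; max matching = max flow.
Augmenting path P1→Q1 (+1); matched 1.
Augmenting path P2→Q2 (+1); matched 2.
Augmenting path P3→Q3 (+1); matched 3.
Augmenting path P5→Q6 (+1); matched 4.
Augmenting path P4→Q3→P3→Q4 (+1); matched 5.
No augmenting path remains; maximum matching = 5.
König certificate: {P1, P2, P3, P5, Q3} is a vertex cover of size 5 (every listed pair touches it), so no matching can be larger.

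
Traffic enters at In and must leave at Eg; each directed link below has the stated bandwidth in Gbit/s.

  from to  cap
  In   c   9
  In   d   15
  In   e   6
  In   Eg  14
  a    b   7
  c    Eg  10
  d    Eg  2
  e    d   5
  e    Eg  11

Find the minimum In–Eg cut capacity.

31

Augment In→Eg: bottleneck 14, flow now 14.
Augment In→c→Eg: bottleneck 9, flow now 23.
Augment In→d→Eg: bottleneck 2, flow now 25.
Augment In→e→Eg: bottleneck 6, flow now 31.
No augmenting path remains; maximum flow = 31.
By max-flow min-cut, the minimum cut capacity equals the max flow.
In the residual graph, reachable from In: {In, d}.
Min-cut edges: In→c (9), In→e (6), In→Eg (14), d→Eg (2); capacity 9 + 6 + 14 + 2 = 31.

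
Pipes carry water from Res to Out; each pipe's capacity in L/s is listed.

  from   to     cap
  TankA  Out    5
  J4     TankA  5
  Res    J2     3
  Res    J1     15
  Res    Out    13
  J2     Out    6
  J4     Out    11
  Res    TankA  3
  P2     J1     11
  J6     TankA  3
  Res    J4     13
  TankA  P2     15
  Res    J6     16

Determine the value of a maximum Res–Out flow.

Augment Res→Out: bottleneck 13, flow now 13.
Augment Res→J4→Out: bottleneck 11, flow now 24.
Augment Res→J2→Out: bottleneck 3, flow now 27.
Augment Res→TankA→Out: bottleneck 3, flow now 30.
Augment Res→J4→TankA→Out: bottleneck 2, flow now 32.
No augmenting path remains; maximum flow = 32.
In the residual graph, reachable from Res: {Res, J4, J6, TankA, P2, J1}.
Min-cut edges: Res→J2 (3), Res→Out (13), J4→Out (11), TankA→Out (5); capacity 3 + 13 + 11 + 5 = 32.
This cut is saturated, so no flow can exceed 32.

32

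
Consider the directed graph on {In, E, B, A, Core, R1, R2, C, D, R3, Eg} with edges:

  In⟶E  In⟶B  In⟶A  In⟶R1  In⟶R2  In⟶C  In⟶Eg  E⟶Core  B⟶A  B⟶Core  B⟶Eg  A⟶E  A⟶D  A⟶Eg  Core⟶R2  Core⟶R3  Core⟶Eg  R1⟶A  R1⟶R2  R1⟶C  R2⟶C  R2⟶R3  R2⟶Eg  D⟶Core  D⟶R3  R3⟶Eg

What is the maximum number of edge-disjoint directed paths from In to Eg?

Assign every edge capacity 1; by Menger, the answer equals the max flow.
Path In→Eg (+1); total 1.
Path In→B→Eg (+1); total 2.
Path In→A→Eg (+1); total 3.
Path In→R2→Eg (+1); total 4.
Path In→E→Core→Eg (+1); total 5.
Path In→R1→R2→R3→Eg (+1); total 6.
No residual In→Eg path; max flow = 6.
Certifying cut of size 6: {In→A, In→B, In→E, In→Eg, In→R1, In→R2}.

6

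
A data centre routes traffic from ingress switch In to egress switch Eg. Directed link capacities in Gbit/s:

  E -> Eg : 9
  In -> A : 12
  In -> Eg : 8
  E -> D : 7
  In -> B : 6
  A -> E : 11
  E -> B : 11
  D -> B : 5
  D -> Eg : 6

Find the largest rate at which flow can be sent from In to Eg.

19

Augment In→Eg: bottleneck 8, flow now 8.
Augment In→A→E→Eg: bottleneck 9, flow now 17.
Augment In→A→E→D→Eg: bottleneck 2, flow now 19.
No augmenting path remains; maximum flow = 19.
In the residual graph, reachable from In: {In, A, B}.
Min-cut edges: In→Eg (8), A→E (11); capacity 8 + 11 = 19.
This cut is saturated, so no flow can exceed 19.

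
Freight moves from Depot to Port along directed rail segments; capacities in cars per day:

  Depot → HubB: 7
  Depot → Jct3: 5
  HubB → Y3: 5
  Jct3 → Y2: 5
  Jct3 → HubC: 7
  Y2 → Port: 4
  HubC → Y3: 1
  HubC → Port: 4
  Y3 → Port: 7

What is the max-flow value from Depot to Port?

10

Augment Depot→HubB→Y3→Port: bottleneck 5, flow now 5.
Augment Depot→Jct3→Y2→Port: bottleneck 4, flow now 9.
Augment Depot→Jct3→HubC→Port: bottleneck 1, flow now 10.
No augmenting path remains; maximum flow = 10.
In the residual graph, reachable from Depot: {Depot, HubB}.
Min-cut edges: Depot→Jct3 (5), HubB→Y3 (5); capacity 5 + 5 = 10.
This cut is saturated, so no flow can exceed 10.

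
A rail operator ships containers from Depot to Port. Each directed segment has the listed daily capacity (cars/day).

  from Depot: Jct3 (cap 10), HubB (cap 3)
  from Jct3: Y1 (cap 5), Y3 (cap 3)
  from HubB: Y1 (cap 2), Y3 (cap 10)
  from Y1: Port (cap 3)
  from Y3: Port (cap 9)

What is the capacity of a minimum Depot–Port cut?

9

Augment Depot→Jct3→Y1→Port: bottleneck 3, flow now 3.
Augment Depot→Jct3→Y3→Port: bottleneck 3, flow now 6.
Augment Depot→HubB→Y3→Port: bottleneck 3, flow now 9.
No augmenting path remains; maximum flow = 9.
By max-flow min-cut, the minimum cut capacity equals the max flow.
In the residual graph, reachable from Depot: {Depot, Jct3, Y1}.
Min-cut edges: Depot→HubB (3), Jct3→Y3 (3), Y1→Port (3); capacity 3 + 3 + 3 = 9.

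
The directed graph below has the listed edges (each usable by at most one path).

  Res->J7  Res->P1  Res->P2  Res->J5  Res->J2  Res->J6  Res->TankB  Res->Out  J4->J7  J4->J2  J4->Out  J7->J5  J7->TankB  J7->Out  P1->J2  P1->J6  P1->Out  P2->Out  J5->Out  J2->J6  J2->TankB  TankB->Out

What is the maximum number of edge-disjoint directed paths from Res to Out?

Assign every edge capacity 1; by Menger, the answer equals the max flow.
Path Res→Out (+1); total 1.
Path Res→J7→Out (+1); total 2.
Path Res→P1→Out (+1); total 3.
Path Res→P2→Out (+1); total 4.
Path Res→J5→Out (+1); total 5.
Path Res→TankB→Out (+1); total 6.
No residual Res→Out path; max flow = 6.
Certifying cut of size 6: {Res→J5, Res→J7, Res→Out, Res→P1, Res→P2, TankB→Out}.

6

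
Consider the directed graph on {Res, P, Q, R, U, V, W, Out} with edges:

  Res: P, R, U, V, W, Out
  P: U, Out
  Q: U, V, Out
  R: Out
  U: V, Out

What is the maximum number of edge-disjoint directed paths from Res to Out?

4

Assign every edge capacity 1; by Menger, the answer equals the max flow.
Path Res→Out (+1); total 1.
Path Res→P→Out (+1); total 2.
Path Res→R→Out (+1); total 3.
Path Res→U→Out (+1); total 4.
No residual Res→Out path; max flow = 4.
Certifying cut of size 4: {Res→Out, Res→P, Res→R, Res→U}.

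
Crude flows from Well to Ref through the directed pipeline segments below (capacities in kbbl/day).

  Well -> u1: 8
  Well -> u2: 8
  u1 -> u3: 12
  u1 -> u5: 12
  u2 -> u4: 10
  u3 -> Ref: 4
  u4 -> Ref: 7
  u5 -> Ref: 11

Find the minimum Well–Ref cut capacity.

Augment Well→u1→u3→Ref: bottleneck 4, flow now 4.
Augment Well→u1→u5→Ref: bottleneck 4, flow now 8.
Augment Well→u2→u4→Ref: bottleneck 7, flow now 15.
No augmenting path remains; maximum flow = 15.
By max-flow min-cut, the minimum cut capacity equals the max flow.
In the residual graph, reachable from Well: {Well, u2, u4}.
Min-cut edges: Well→u1 (8), u4→Ref (7); capacity 8 + 7 = 15.

15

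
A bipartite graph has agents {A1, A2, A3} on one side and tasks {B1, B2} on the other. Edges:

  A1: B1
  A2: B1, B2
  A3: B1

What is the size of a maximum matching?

Unit-capacity flow: source→left, listed edges, right→sink; max matching = max flow.
Augmenting path A1→B1 (+1); matched 1.
Augmenting path A2→B2 (+1); matched 2.
No augmenting path remains; maximum matching = 2.
König certificate: {A2, B1} is a vertex cover of size 2 (every listed pair touches it), so no matching can be larger.

2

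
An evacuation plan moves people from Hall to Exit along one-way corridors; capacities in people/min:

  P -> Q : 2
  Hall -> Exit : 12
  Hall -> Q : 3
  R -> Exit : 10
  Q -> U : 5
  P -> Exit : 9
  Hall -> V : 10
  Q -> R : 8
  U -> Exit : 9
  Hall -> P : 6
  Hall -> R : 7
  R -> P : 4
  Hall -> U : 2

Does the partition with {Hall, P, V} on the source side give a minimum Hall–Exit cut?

Given cut capacity: 3 + 7 + 2 + 12 + 2 + 9 = 35.
Augment Hall→Exit: bottleneck 12, flow now 12.
Augment Hall→P→Exit: bottleneck 6, flow now 18.
Augment Hall→R→Exit: bottleneck 7, flow now 25.
Augment Hall→U→Exit: bottleneck 2, flow now 27.
Augment Hall→Q→R→Exit: bottleneck 3, flow now 30.
No augmenting path remains; maximum flow = 30.
In the residual graph, reachable from Hall: {Hall, V}.
Min-cut edges: Hall→P (6), Hall→Q (3), Hall→R (7), Hall→U (2), Hall→Exit (12); capacity 6 + 3 + 7 + 2 + 12 = 30.
Cut capacity 35 exceeds the max flow 30, so it is not minimum.

No — its capacity is 35, but the minimum cut has capacity 30.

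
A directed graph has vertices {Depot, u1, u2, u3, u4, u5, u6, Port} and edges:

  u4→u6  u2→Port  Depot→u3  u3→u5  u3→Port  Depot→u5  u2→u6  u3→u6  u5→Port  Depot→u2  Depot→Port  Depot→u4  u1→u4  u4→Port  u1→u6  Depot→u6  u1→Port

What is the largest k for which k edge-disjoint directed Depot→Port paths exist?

5

Assign every edge capacity 1; by Menger, the answer equals the max flow.
Path Depot→Port (+1); total 1.
Path Depot→u2→Port (+1); total 2.
Path Depot→u3→Port (+1); total 3.
Path Depot→u4→Port (+1); total 4.
Path Depot→u5→Port (+1); total 5.
No residual Depot→Port path; max flow = 5.
Certifying cut of size 5: {Depot→Port, Depot→u2, Depot→u3, Depot→u4, Depot→u5}.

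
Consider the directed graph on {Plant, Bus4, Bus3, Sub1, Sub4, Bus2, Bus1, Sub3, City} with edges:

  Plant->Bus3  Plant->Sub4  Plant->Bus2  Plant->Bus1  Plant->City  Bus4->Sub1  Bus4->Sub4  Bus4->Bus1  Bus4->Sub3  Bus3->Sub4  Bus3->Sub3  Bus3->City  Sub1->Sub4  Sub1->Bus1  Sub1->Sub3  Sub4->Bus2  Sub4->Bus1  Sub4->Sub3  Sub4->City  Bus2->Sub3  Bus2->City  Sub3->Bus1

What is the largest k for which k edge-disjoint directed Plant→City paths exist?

4

Assign every edge capacity 1; by Menger, the answer equals the max flow.
Path Plant→City (+1); total 1.
Path Plant→Bus3→City (+1); total 2.
Path Plant→Sub4→City (+1); total 3.
Path Plant→Bus2→City (+1); total 4.
No residual Plant→City path; max flow = 4.
Certifying cut of size 4: {Plant→Bus2, Plant→Bus3, Plant→City, Plant→Sub4}.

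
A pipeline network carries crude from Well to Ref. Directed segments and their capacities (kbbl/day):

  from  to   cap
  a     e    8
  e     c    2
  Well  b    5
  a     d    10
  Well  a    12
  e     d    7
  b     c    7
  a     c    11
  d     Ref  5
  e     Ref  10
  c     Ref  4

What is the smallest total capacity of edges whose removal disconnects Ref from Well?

16

Augment Well→a→c→Ref: bottleneck 4, flow now 4.
Augment Well→a→d→Ref: bottleneck 5, flow now 9.
Augment Well→a→e→Ref: bottleneck 3, flow now 12.
Augment Well→b→c→a→e→Ref: bottleneck 4, flow now 16. (uses reverse residual edge)
No augmenting path remains; maximum flow = 16.
By max-flow min-cut, the minimum cut capacity equals the max flow.
In the residual graph, reachable from Well: {Well, b, c}.
Min-cut edges: Well→a (12), c→Ref (4); capacity 12 + 4 = 16.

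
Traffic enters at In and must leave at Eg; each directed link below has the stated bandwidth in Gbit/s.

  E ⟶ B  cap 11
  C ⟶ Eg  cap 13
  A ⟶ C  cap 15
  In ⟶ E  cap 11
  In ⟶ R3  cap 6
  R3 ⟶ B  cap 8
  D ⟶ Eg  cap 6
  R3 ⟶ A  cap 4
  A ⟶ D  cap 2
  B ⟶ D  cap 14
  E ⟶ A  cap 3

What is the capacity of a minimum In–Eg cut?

13

Augment In→R3→A→D→Eg: bottleneck 2, flow now 2.
Augment In→R3→A→C→Eg: bottleneck 2, flow now 4.
Augment In→R3→B→D→Eg: bottleneck 2, flow now 6.
Augment In→E→A→C→Eg: bottleneck 3, flow now 9.
Augment In→E→B→D→Eg: bottleneck 2, flow now 11.
Augment In→E→B→D→A→C→Eg: bottleneck 2, flow now 13. (uses reverse residual edge)
No augmenting path remains; maximum flow = 13.
By max-flow min-cut, the minimum cut capacity equals the max flow.
In the residual graph, reachable from In: {In, R3, E, B, D}.
Min-cut edges: R3→A (4), E→A (3), D→Eg (6); capacity 4 + 3 + 6 = 13.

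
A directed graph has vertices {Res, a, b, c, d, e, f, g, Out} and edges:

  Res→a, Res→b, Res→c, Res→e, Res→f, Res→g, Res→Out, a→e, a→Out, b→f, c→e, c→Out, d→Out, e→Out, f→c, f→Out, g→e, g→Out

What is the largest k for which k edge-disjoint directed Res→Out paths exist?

Assign every edge capacity 1; by Menger, the answer equals the max flow.
Path Res→Out (+1); total 1.
Path Res→a→Out (+1); total 2.
Path Res→c→Out (+1); total 3.
Path Res→e→Out (+1); total 4.
Path Res→f→Out (+1); total 5.
Path Res→g→Out (+1); total 6.
No residual Res→Out path; max flow = 6.
Certifying cut of size 6: {Res→Out, Res→a, Res→g, c→Out, e→Out, f→Out}.

6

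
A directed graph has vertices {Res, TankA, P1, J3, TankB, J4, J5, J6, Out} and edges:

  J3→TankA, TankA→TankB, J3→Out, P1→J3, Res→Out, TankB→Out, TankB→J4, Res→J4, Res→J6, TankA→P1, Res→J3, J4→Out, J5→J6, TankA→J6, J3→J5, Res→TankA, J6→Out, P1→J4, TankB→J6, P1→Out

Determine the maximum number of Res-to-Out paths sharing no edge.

5

Assign every edge capacity 1; by Menger, the answer equals the max flow.
Path Res→Out (+1); total 1.
Path Res→J3→Out (+1); total 2.
Path Res→J4→Out (+1); total 3.
Path Res→J6→Out (+1); total 4.
Path Res→TankA→P1→Out (+1); total 5.
No residual Res→Out path; max flow = 5.
Certifying cut of size 5: {Res→J3, Res→J4, Res→J6, Res→Out, Res→TankA}.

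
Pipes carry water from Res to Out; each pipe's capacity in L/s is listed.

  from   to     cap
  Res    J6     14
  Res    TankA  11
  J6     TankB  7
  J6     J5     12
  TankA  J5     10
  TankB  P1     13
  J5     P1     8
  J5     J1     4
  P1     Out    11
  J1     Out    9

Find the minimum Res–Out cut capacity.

Augment Res→J6→TankB→P1→Out: bottleneck 7, flow now 7.
Augment Res→J6→J5→P1→Out: bottleneck 4, flow now 11.
Augment Res→J6→J5→J1→Out: bottleneck 3, flow now 14.
Augment Res→TankA→J5→J1→Out: bottleneck 1, flow now 15.
No augmenting path remains; maximum flow = 15.
By max-flow min-cut, the minimum cut capacity equals the max flow.
In the residual graph, reachable from Res: {Res, J6, TankA, TankB, J5, P1}.
Min-cut edges: J5→J1 (4), P1→Out (11); capacity 4 + 11 = 15.

15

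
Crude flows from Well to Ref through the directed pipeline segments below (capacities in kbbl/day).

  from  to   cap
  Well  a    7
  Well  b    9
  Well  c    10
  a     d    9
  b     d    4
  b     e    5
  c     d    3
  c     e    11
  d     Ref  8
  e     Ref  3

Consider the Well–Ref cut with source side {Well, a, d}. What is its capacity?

Edges leaving {Well, a, d}: Well→b (9), Well→c (10), d→Ref (8).
Cut capacity = 9 + 10 + 8 = 27.

27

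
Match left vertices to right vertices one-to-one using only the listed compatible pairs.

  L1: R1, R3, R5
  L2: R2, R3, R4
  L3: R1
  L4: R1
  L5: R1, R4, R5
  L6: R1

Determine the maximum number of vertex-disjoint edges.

Unit-capacity flow: source→left, listed edges, right→sink; max matching = max flow.
Augmenting path L1→R1 (+1); matched 1.
Augmenting path L2→R2 (+1); matched 2.
Augmenting path L5→R4 (+1); matched 3.
Augmenting path L3→R1→L1→R3 (+1); matched 4.
No augmenting path remains; maximum matching = 4.
König certificate: {L1, L2, L5, R1} is a vertex cover of size 4 (every listed pair touches it), so no matching can be larger.

4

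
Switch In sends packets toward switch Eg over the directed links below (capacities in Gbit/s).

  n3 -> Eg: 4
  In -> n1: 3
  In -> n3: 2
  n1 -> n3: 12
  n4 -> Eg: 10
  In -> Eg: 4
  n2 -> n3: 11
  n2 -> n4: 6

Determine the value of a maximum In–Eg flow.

8

Augment In→Eg: bottleneck 4, flow now 4.
Augment In→n3→Eg: bottleneck 2, flow now 6.
Augment In→n1→n3→Eg: bottleneck 2, flow now 8.
No augmenting path remains; maximum flow = 8.
In the residual graph, reachable from In: {In, n1, n3}.
Min-cut edges: In→Eg (4), n3→Eg (4); capacity 4 + 4 = 8.
This cut is saturated, so no flow can exceed 8.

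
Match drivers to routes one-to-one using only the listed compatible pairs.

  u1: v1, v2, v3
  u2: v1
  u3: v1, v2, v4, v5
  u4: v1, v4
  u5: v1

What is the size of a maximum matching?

Unit-capacity flow: source→left, listed edges, right→sink; max matching = max flow.
Augmenting path u1→v1 (+1); matched 1.
Augmenting path u3→v2 (+1); matched 2.
Augmenting path u4→v4 (+1); matched 3.
Augmenting path u2→v1→u1→v3 (+1); matched 4.
No augmenting path remains; maximum matching = 4.
König certificate: {u1, u3, u4, v1} is a vertex cover of size 4 (every listed pair touches it), so no matching can be larger.

4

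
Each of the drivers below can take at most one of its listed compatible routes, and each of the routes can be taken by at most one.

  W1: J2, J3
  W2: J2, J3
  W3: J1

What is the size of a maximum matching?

Unit-capacity flow: source→left, listed edges, right→sink; max matching = max flow.
Augmenting path W1→J2 (+1); matched 1.
Augmenting path W2→J3 (+1); matched 2.
Augmenting path W3→J1 (+1); matched 3.
No augmenting path remains; maximum matching = 3.
König certificate: {W1, W2, W3} is a vertex cover of size 3 (every listed pair touches it), so no matching can be larger.

3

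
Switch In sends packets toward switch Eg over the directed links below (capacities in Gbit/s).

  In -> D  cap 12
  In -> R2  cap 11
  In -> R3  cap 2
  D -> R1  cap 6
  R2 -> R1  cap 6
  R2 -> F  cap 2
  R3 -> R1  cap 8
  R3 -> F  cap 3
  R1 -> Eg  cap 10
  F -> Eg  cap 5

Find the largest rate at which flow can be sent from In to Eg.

14

Augment In→D→R1→Eg: bottleneck 6, flow now 6.
Augment In→R2→R1→Eg: bottleneck 4, flow now 10.
Augment In→R2→F→Eg: bottleneck 2, flow now 12.
Augment In→R3→F→Eg: bottleneck 2, flow now 14.
No augmenting path remains; maximum flow = 14.
In the residual graph, reachable from In: {In, D, R2, R1}.
Min-cut edges: In→R3 (2), R2→F (2), R1→Eg (10); capacity 2 + 2 + 10 = 14.
This cut is saturated, so no flow can exceed 14.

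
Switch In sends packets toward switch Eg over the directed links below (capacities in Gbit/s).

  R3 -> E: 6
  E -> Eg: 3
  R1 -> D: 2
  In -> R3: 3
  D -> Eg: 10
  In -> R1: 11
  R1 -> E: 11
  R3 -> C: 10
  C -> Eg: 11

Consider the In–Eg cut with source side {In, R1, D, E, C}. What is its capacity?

27

Edges leaving {In, R1, D, E, C}: In→R3 (3), D→Eg (10), E→Eg (3), C→Eg (11).
Cut capacity = 3 + 10 + 3 + 11 = 27.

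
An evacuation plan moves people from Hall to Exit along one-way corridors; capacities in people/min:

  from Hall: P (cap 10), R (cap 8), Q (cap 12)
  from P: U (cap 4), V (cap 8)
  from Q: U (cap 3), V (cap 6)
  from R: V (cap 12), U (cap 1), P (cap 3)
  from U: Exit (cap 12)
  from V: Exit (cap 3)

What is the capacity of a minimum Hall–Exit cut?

Augment Hall→P→U→Exit: bottleneck 4, flow now 4.
Augment Hall→P→V→Exit: bottleneck 3, flow now 7.
Augment Hall→Q→U→Exit: bottleneck 3, flow now 10.
Augment Hall→R→U→Exit: bottleneck 1, flow now 11.
No augmenting path remains; maximum flow = 11.
By max-flow min-cut, the minimum cut capacity equals the max flow.
In the residual graph, reachable from Hall: {Hall, P, Q, R, V}.
Min-cut edges: P→U (4), Q→U (3), R→U (1), V→Exit (3); capacity 4 + 3 + 1 + 3 = 11.

11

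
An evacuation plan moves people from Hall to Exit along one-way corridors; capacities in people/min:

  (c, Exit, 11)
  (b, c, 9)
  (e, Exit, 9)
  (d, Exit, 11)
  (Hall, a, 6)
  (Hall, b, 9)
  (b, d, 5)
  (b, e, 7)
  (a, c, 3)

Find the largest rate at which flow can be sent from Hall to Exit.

12

Augment Hall→a→c→Exit: bottleneck 3, flow now 3.
Augment Hall→b→c→Exit: bottleneck 8, flow now 11.
Augment Hall→b→d→Exit: bottleneck 1, flow now 12.
No augmenting path remains; maximum flow = 12.
In the residual graph, reachable from Hall: {Hall, a}.
Min-cut edges: Hall→b (9), a→c (3); capacity 9 + 3 = 12.
This cut is saturated, so no flow can exceed 12.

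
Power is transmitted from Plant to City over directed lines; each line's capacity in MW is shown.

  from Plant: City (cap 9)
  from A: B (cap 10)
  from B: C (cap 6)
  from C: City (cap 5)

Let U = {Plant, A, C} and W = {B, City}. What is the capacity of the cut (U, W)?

Edges leaving {Plant, A, C}: Plant→City (9), A→B (10), C→City (5).
Cut capacity = 9 + 10 + 5 = 24.

24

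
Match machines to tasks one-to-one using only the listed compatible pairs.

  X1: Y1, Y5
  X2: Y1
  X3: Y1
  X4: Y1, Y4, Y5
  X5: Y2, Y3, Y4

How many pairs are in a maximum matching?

4

Unit-capacity flow: source→left, listed edges, right→sink; max matching = max flow.
Augmenting path X1→Y1 (+1); matched 1.
Augmenting path X4→Y4 (+1); matched 2.
Augmenting path X5→Y2 (+1); matched 3.
Augmenting path X2→Y1→X1→Y5 (+1); matched 4.
No augmenting path remains; maximum matching = 4.
König certificate: {X1, X4, X5, Y1} is a vertex cover of size 4 (every listed pair touches it), so no matching can be larger.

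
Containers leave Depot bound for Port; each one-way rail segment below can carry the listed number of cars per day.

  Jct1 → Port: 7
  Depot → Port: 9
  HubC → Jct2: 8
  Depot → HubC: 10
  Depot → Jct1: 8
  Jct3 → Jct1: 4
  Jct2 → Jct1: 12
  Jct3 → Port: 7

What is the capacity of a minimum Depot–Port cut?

16

Augment Depot→Port: bottleneck 9, flow now 9.
Augment Depot→Jct1→Port: bottleneck 7, flow now 16.
No augmenting path remains; maximum flow = 16.
By max-flow min-cut, the minimum cut capacity equals the max flow.
In the residual graph, reachable from Depot: {Depot, HubC, Jct2, Jct1}.
Min-cut edges: Depot→Port (9), Jct1→Port (7); capacity 9 + 7 = 16.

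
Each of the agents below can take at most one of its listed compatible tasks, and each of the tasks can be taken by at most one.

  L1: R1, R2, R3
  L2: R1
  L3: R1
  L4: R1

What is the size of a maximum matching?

Unit-capacity flow: source→left, listed edges, right→sink; max matching = max flow.
Augmenting path L1→R1 (+1); matched 1.
Augmenting path L2→R1→L1→R2 (+1); matched 2.
No augmenting path remains; maximum matching = 2.
König certificate: {L1, R1} is a vertex cover of size 2 (every listed pair touches it), so no matching can be larger.

2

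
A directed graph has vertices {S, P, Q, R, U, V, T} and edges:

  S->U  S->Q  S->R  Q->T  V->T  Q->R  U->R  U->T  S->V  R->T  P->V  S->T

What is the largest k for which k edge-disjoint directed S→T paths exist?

Assign every edge capacity 1; by Menger, the answer equals the max flow.
Path S→T (+1); total 1.
Path S→Q→T (+1); total 2.
Path S→R→T (+1); total 3.
Path S→U→T (+1); total 4.
Path S→V→T (+1); total 5.
No residual S→T path; max flow = 5.
Certifying cut of size 5: {S→Q, S→R, S→T, S→U, S→V}.

5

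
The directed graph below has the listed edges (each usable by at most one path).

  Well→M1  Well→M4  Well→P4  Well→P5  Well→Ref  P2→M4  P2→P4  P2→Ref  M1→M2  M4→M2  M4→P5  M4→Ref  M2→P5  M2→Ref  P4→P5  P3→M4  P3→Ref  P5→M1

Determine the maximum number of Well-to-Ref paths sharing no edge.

Assign every edge capacity 1; by Menger, the answer equals the max flow.
Path Well→Ref (+1); total 1.
Path Well→M4→Ref (+1); total 2.
Path Well→M1→M2→Ref (+1); total 3.
No residual Well→Ref path; max flow = 3.
Certifying cut of size 3: {M1→M2, Well→M4, Well→Ref}.

3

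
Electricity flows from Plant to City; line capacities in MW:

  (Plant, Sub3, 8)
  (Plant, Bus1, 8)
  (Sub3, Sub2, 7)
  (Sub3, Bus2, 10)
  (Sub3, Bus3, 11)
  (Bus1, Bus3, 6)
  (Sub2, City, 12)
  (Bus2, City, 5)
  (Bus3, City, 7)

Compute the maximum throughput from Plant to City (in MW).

14

Augment Plant→Sub3→Sub2→City: bottleneck 7, flow now 7.
Augment Plant→Sub3→Bus2→City: bottleneck 1, flow now 8.
Augment Plant→Bus1→Bus3→City: bottleneck 6, flow now 14.
No augmenting path remains; maximum flow = 14.
In the residual graph, reachable from Plant: {Plant, Bus1}.
Min-cut edges: Plant→Sub3 (8), Bus1→Bus3 (6); capacity 8 + 6 = 14.
This cut is saturated, so no flow can exceed 14.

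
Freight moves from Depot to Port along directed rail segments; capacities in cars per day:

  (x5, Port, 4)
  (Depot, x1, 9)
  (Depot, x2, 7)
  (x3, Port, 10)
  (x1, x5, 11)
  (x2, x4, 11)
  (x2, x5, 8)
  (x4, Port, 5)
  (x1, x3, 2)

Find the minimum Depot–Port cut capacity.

Augment Depot→x1→x3→Port: bottleneck 2, flow now 2.
Augment Depot→x1→x5→Port: bottleneck 4, flow now 6.
Augment Depot→x2→x4→Port: bottleneck 5, flow now 11.
No augmenting path remains; maximum flow = 11.
By max-flow min-cut, the minimum cut capacity equals the max flow.
In the residual graph, reachable from Depot: {Depot, x1, x2, x4, x5}.
Min-cut edges: x1→x3 (2), x4→Port (5), x5→Port (4); capacity 2 + 5 + 4 = 11.

11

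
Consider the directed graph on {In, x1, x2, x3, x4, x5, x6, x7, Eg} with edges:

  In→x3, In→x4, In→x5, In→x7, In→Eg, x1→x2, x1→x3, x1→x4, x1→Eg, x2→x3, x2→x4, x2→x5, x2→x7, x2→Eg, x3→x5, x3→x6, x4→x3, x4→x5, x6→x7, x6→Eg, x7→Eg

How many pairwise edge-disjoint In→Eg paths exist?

Assign every edge capacity 1; by Menger, the answer equals the max flow.
Path In→Eg (+1); total 1.
Path In→x7→Eg (+1); total 2.
Path In→x3→x6→Eg (+1); total 3.
No residual In→Eg path; max flow = 3.
Certifying cut of size 3: {In→Eg, In→x7, x3→x6}.

3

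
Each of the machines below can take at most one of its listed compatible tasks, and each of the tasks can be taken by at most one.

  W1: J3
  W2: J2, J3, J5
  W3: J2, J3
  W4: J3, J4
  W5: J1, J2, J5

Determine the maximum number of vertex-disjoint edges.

Unit-capacity flow: source→left, listed edges, right→sink; max matching = max flow.
Augmenting path W1→J3 (+1); matched 1.
Augmenting path W2→J2 (+1); matched 2.
Augmenting path W4→J4 (+1); matched 3.
Augmenting path W5→J1 (+1); matched 4.
Augmenting path W3→J2→W2→J5 (+1); matched 5.
No augmenting path remains; maximum matching = 5.
König certificate: {W1, W2, W3, W4, W5} is a vertex cover of size 5 (every listed pair touches it), so no matching can be larger.

5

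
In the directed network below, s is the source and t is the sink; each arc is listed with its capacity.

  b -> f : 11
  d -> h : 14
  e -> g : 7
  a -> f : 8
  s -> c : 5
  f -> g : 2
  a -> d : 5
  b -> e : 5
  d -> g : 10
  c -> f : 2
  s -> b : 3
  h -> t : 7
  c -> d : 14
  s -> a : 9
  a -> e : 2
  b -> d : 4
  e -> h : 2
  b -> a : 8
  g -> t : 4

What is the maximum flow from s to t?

11

Augment s→a→d→g→t: bottleneck 4, flow now 4.
Augment s→a→d→h→t: bottleneck 1, flow now 5.
Augment s→a→e→h→t: bottleneck 2, flow now 7.
Augment s→b→d→h→t: bottleneck 3, flow now 10.
Augment s→c→d→h→t: bottleneck 1, flow now 11.
No augmenting path remains; maximum flow = 11.
In the residual graph, reachable from s: {s, a, b, c, d, e, f, g, h}.
Min-cut edges: g→t (4), h→t (7); capacity 4 + 7 = 11.
This cut is saturated, so no flow can exceed 11.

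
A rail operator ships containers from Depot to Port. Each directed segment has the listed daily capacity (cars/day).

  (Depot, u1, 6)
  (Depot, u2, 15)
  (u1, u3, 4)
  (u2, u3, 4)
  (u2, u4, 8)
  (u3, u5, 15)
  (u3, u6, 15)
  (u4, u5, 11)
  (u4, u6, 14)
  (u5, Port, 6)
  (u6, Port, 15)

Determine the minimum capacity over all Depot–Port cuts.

Augment Depot→u1→u3→u5→Port: bottleneck 4, flow now 4.
Augment Depot→u2→u3→u5→Port: bottleneck 2, flow now 6.
Augment Depot→u2→u3→u6→Port: bottleneck 2, flow now 8.
Augment Depot→u2→u4→u6→Port: bottleneck 8, flow now 16.
No augmenting path remains; maximum flow = 16.
By max-flow min-cut, the minimum cut capacity equals the max flow.
In the residual graph, reachable from Depot: {Depot, u1, u2}.
Min-cut edges: u1→u3 (4), u2→u3 (4), u2→u4 (8); capacity 4 + 4 + 8 = 16.

16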